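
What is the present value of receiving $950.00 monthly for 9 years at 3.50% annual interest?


Present value of an ordinary annuity: PV = PMT × (1 − (1 + r)^(−n)) / r
Monthly rate r = 0.035/12 ≈ 0.00291667, n = 108
PV = $950.00 × (1 − (1 + 0.035/12)^(−108)) / (0.035/12)
PV = $950.00 × 92.529069
PV = $87,902.62

PV = PMT × (1-(1+r)^(-n))/r = $87,902.62


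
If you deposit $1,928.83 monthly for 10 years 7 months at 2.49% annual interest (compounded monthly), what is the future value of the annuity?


Future value of an ordinary annuity: FV = PMT × ((1 + r)^n − 1) / r
Monthly rate r = 0.0249/12 = 0.002075, n = 127
FV = $1,928.83 × ((1 + 0.0249/12)^127 − 1) / (0.0249/12)
FV = $1,928.83 × 145.134713
FV = $279,940.19

FV = PMT × ((1+r)^n - 1)/r = $279,940.19


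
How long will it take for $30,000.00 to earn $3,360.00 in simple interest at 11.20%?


Rearrange the simple interest formula for t:
I = P × r × t  ⇒  t = I / (P × r)
t = $3,360.00 / ($30,000.00 × 0.112)
t = 1

t = I/(P×r) = 1 year


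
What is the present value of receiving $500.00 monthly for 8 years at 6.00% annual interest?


Present value of an ordinary annuity: PV = PMT × (1 − (1 + r)^(−n)) / r
Monthly rate r = 0.06/12 = 0.005, n = 96
PV = $500.00 × (1 − (1 + 0.06/12)^(−96)) / (0.06/12)
PV = $500.00 × 76.095218
PV = $38,047.61

PV = PMT × (1-(1+r)^(-n))/r = $38,047.61


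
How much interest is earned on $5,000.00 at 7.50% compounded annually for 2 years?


Compound interest earned = final amount − principal.
A = P(1 + r/n)^(nt) = $5,000.00 × (1 + 0.075/1)^(1 × 2) = $5,778.12
Interest = A − P = $5,778.12 − $5,000.00 = $778.12

Interest = A - P = $778.12


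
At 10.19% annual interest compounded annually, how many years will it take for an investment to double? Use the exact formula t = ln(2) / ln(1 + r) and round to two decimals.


Doubling condition: (1 + r)^t = 2
Take ln of both sides: t × ln(1 + r) = ln(2)
t = ln(2) / ln(1 + r)
t = 0.693147 / 0.097036
t = 7.14

t = ln(2) / ln(1 + r) = 7.14 years


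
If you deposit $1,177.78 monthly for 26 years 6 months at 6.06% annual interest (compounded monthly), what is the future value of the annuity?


Future value of an ordinary annuity: FV = PMT × ((1 + r)^n − 1) / r
Monthly rate r = 0.0606/12 = 0.00505, n = 318
FV = $1,177.78 × ((1 + 0.0606/12)^318 − 1) / (0.0606/12)
FV = $1,177.78 × 784.603406
FV = $924,090.20

FV = PMT × ((1+r)^n - 1)/r = $924,090.20


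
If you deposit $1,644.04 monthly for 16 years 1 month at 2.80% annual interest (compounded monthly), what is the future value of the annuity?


Future value of an ordinary annuity: FV = PMT × ((1 + r)^n − 1) / r
Monthly rate r = 0.028/12 ≈ 0.00233333, n = 193
FV = $1,644.04 × ((1 + 0.028/12)^193 − 1) / (0.028/12)
FV = $1,644.04 × 243.433839
FV = $400,214.97

FV = PMT × ((1+r)^n - 1)/r = $400,214.97


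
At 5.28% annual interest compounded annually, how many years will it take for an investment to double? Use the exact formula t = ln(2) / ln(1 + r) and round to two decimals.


Doubling condition: (1 + r)^t = 2
Take ln of both sides: t × ln(1 + r) = ln(2)
t = ln(2) / ln(1 + r)
t = 0.693147 / 0.051453
t = 13.47

t = ln(2) / ln(1 + r) = 13.47 years


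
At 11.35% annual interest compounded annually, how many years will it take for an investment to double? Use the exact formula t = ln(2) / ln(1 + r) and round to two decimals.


Doubling condition: (1 + r)^t = 2
Take ln of both sides: t × ln(1 + r) = ln(2)
t = ln(2) / ln(1 + r)
t = 0.693147 / 0.107508
t = 6.45

t = ln(2) / ln(1 + r) = 6.45 years


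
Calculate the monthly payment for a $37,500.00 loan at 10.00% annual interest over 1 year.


Loan payment formula: PMT = PV × r / (1 − (1 + r)^(−n))
Monthly rate r = 0.1/12 ≈ 0.00833333, n = 12 months
Denominator: 1 − (1 + 0.1/12)^(−12) = 0.09478757
PMT = $37,500.00 × (0.1/12) / 0.09478757
PMT = $3,296.85 per month

PMT = PV × r / (1-(1+r)^(-n)) = $3,296.85/month


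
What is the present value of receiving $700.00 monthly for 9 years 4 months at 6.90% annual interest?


Present value of an ordinary annuity: PV = PMT × (1 − (1 + r)^(−n)) / r
Monthly rate r = 0.069/12 = 0.00575, n = 112
PV = $700.00 × (1 − (1 + 0.069/12)^(−112)) / (0.069/12)
PV = $700.00 × 82.407472
PV = $57,685.23

PV = PMT × (1-(1+r)^(-n))/r = $57,685.23


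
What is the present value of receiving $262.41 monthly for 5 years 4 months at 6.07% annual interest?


Present value of an ordinary annuity: PV = PMT × (1 − (1 + r)^(−n)) / r
Monthly rate r = 0.0607/12 ≈ 0.00505833, n = 64
PV = $262.41 × (1 − (1 + 0.0607/12)^(−64)) / (0.0607/12)
PV = $262.41 × 54.556760
PV = $14,316.24

PV = PMT × (1-(1+r)^(-n))/r = $14,316.24


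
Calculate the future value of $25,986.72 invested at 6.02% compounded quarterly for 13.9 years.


Compound interest formula: A = P(1 + r/n)^(nt)
A = $25,986.72 × (1 + 0.0602/4)^(4 × 13.9)
Growth factor: (1 + 0.0602/4)^55.6 = 2.2945706
A = $25,986.72 × 2.2945706
A = $59,628.36

A = P(1 + r/n)^(nt) = $59,628.36


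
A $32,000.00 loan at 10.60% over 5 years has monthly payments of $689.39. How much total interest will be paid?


Total paid over the life of the loan = PMT × n.
Total paid = $689.39 × 60 = $41,363.40
Total interest = total paid − principal = $41,363.40 − $32,000.00 = $9,363.40

Total interest = (PMT × n) - PV = $9,363.40


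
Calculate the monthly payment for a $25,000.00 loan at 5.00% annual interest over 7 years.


Loan payment formula: PMT = PV × r / (1 − (1 + r)^(−n))
Monthly rate r = 0.05/12 ≈ 0.00416667, n = 84 months
Denominator: 1 − (1 + 0.05/12)^(−84) = 0.294799
PMT = $25,000.00 × (0.05/12) / 0.294799
PMT = $353.35 per month

PMT = PV × r / (1-(1+r)^(-n)) = $353.35/month


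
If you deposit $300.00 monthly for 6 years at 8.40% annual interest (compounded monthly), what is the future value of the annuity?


Future value of an ordinary annuity: FV = PMT × ((1 + r)^n − 1) / r
Monthly rate r = 0.084/12 = 0.007, n = 72
FV = $300.00 × ((1 + 0.084/12)^72 − 1) / (0.084/12)
FV = $300.00 × 93.203638
FV = $27,961.09

FV = PMT × ((1+r)^n - 1)/r = $27,961.09


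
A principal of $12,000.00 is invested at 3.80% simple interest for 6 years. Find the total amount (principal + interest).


Total amount formula: A = P(1 + rt) = P + P·r·t
Interest: I = P × r × t = $12,000.00 × 0.038 × 6 = $2,736.00
A = P + I = $12,000.00 + $2,736.00 = $14,736.00

A = P + I = P(1 + rt) = $14,736.00


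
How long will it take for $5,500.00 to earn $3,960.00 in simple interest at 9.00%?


Rearrange the simple interest formula for t:
I = P × r × t  ⇒  t = I / (P × r)
t = $3,960.00 / ($5,500.00 × 0.09)
t = 8

t = I/(P×r) = 8 years


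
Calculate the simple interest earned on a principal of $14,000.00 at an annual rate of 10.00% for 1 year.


Simple interest formula: I = P × r × t
I = $14,000.00 × 0.1 × 1
I = $1,400.00

I = P × r × t = $1,400.00


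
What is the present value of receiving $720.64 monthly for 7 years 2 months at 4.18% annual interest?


Present value of an ordinary annuity: PV = PMT × (1 − (1 + r)^(−n)) / r
Monthly rate r = 0.0418/12 ≈ 0.00348333, n = 86
PV = $720.64 × (1 − (1 + 0.0418/12)^(−86)) / (0.0418/12)
PV = $720.64 × 74.203291
PV = $53,473.86

PV = PMT × (1-(1+r)^(-n))/r = $53,473.86


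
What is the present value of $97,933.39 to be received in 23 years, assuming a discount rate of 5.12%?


Present value formula: PV = FV / (1 + r)^t
PV = $97,933.39 / (1 + 0.0512)^23
PV = $97,933.39 / 3.153284
PV = $31,057.59

PV = FV / (1 + r)^t = $31,057.59


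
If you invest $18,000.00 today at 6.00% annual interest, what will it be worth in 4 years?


Future value formula: FV = PV × (1 + r)^t
FV = $18,000.00 × (1 + 0.06)^4
FV = $18,000.00 × 1.262477
FV = $22,724.59

FV = PV × (1 + r)^t = $22,724.59


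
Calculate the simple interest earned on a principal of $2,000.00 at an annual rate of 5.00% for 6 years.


Simple interest formula: I = P × r × t
I = $2,000.00 × 0.05 × 6
I = $600.00

I = P × r × t = $600.00


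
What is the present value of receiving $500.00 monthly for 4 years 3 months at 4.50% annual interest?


Present value of an ordinary annuity: PV = PMT × (1 − (1 + r)^(−n)) / r
Monthly rate r = 0.045/12 = 0.00375, n = 51
PV = $500.00 × (1 − (1 + 0.045/12)^(−51)) / (0.045/12)
PV = $500.00 × 46.340915
PV = $23,170.46

PV = PMT × (1-(1+r)^(-n))/r = $23,170.46


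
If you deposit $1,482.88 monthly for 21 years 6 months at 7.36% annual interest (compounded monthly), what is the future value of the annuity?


Future value of an ordinary annuity: FV = PMT × ((1 + r)^n − 1) / r
Monthly rate r = 0.0736/12 ≈ 0.00613333, n = 258
FV = $1,482.88 × ((1 + 0.0736/12)^258 − 1) / (0.0736/12)
FV = $1,482.88 × 626.601904
FV = $929,175.43

FV = PMT × ((1+r)^n - 1)/r = $929,175.43


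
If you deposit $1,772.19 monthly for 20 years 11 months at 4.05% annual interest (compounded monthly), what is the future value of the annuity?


Future value of an ordinary annuity: FV = PMT × ((1 + r)^n − 1) / r
Monthly rate r = 0.0405/12 = 0.003375, n = 251
FV = $1,772.19 × ((1 + 0.0405/12)^251 − 1) / (0.0405/12)
FV = $1,772.19 × 393.957009
FV = $698,166.67

FV = PMT × ((1+r)^n - 1)/r = $698,166.67


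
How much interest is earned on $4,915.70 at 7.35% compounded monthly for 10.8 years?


Compound interest earned = final amount − principal.
A = P(1 + r/n)^(nt) = $4,915.70 × (1 + 0.0735/12)^(12 × 10.8) = $10,846.18
Interest = A − P = $10,846.18 − $4,915.70 = $5,930.48

Interest = A - P = $5,930.48


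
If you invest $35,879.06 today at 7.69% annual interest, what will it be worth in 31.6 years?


Future value formula: FV = PV × (1 + r)^t
FV = $35,879.06 × (1 + 0.0769)^31.6
FV = $35,879.06 × 10.3930236
FV = $372,891.92

FV = PV × (1 + r)^t = $372,891.92


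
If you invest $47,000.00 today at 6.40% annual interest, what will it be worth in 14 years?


Future value formula: FV = PV × (1 + r)^t
FV = $47,000.00 × (1 + 0.064)^14
FV = $47,000.00 × 2.3833224
FV = $112,016.15

FV = PV × (1 + r)^t = $112,016.15


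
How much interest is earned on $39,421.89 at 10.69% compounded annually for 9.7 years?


Compound interest earned = final amount − principal.
A = P(1 + r/n)^(nt) = $39,421.89 × (1 + 0.1069/1)^(1 × 9.7) = $105,581.74
Interest = A − P = $105,581.74 − $39,421.89 = $66,159.85

Interest = A - P = $66,159.85


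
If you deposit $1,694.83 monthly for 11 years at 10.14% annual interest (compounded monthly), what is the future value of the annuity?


Future value of an ordinary annuity: FV = PMT × ((1 + r)^n − 1) / r
Monthly rate r = 0.1014/12 = 0.00845, n = 132
FV = $1,694.83 × ((1 + 0.1014/12)^132 − 1) / (0.1014/12)
FV = $1,694.83 × 241.008892
FV = $408,469.10

FV = PMT × ((1+r)^n - 1)/r = $408,469.10


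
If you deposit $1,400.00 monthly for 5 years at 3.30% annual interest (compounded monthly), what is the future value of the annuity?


Future value of an ordinary annuity: FV = PMT × ((1 + r)^n − 1) / r
Monthly rate r = 0.033/12 = 0.00275, n = 60
FV = $1,400.00 × ((1 + 0.033/12)^60 − 1) / (0.033/12)
FV = $1,400.00 × 65.136750
FV = $91,191.45

FV = PMT × ((1+r)^n - 1)/r = $91,191.45


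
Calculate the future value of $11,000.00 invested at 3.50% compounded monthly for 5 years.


Compound interest formula: A = P(1 + r/n)^(nt)
A = $11,000.00 × (1 + 0.035/12)^(12 × 5)
Growth factor: (1 + 0.035/12)^60 = 1.190943
A = $11,000.00 × 1.190943
A = $13,100.37

A = P(1 + r/n)^(nt) = $13,100.37


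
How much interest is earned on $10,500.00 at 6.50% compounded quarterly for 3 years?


Compound interest earned = final amount − principal.
A = P(1 + r/n)^(nt) = $10,500.00 × (1 + 0.065/4)^(4 × 3) = $12,740.78
Interest = A − P = $12,740.78 − $10,500.00 = $2,240.78

Interest = A - P = $2,240.78


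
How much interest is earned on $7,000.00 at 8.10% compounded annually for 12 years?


Compound interest earned = final amount − principal.
A = P(1 + r/n)^(nt) = $7,000.00 × (1 + 0.081/1)^(1 × 12) = $17,824.05
Interest = A − P = $17,824.05 − $7,000.00 = $10,824.05

Interest = A - P = $10,824.05


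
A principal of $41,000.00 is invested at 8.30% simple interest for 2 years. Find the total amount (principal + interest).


Total amount formula: A = P(1 + rt) = P + P·r·t
Interest: I = P × r × t = $41,000.00 × 0.083 × 2 = $6,806.00
A = P + I = $41,000.00 + $6,806.00 = $47,806.00

A = P + I = P(1 + rt) = $47,806.00


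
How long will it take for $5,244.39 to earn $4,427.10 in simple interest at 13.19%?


Rearrange the simple interest formula for t:
I = P × r × t  ⇒  t = I / (P × r)
t = $4,427.10 / ($5,244.39 × 0.1319)
t = 6.4

t = I/(P×r) = 6.4 years


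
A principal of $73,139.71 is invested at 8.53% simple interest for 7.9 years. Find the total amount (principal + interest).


Total amount formula: A = P(1 + rt) = P + P·r·t
Interest: I = P × r × t = $73,139.71 × 0.0853 × 7.9 = $49,286.66
A = P + I = $73,139.71 + $49,286.66 = $122,426.37

A = P + I = P(1 + rt) = $122,426.37


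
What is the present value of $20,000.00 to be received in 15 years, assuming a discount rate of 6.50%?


Present value formula: PV = FV / (1 + r)^t
PV = $20,000.00 / (1 + 0.065)^15
PV = $20,000.00 / 2.571841
PV = $7,776.53

PV = FV / (1 + r)^t = $7,776.53


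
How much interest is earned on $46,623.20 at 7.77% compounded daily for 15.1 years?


Compound interest earned = final amount − principal.
A = P(1 + r/n)^(nt) = $46,623.20 × (1 + 0.0777/365)^(365 × 15.1) = $150,692.81
Interest = A − P = $150,692.81 − $46,623.20 = $104,069.61

Interest = A - P = $104,069.61


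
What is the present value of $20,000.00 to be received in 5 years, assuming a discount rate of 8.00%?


Present value formula: PV = FV / (1 + r)^t
PV = $20,000.00 / (1 + 0.08)^5
PV = $20,000.00 / 1.469328
PV = $13,611.66

PV = FV / (1 + r)^t = $13,611.66


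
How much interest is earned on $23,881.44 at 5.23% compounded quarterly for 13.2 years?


Compound interest earned = final amount − principal.
A = P(1 + r/n)^(nt) = $23,881.44 × (1 + 0.0523/4)^(4 × 13.2) = $47,417.31
Interest = A − P = $47,417.31 − $23,881.44 = $23,535.87

Interest = A - P = $23,535.87


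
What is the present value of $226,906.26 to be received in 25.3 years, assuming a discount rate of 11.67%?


Present value formula: PV = FV / (1 + r)^t
PV = $226,906.26 / (1 + 0.1167)^25.3
PV = $226,906.26 / 16.322770
PV = $13,901.21

PV = FV / (1 + r)^t = $13,901.21


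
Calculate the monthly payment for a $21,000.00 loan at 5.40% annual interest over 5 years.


Loan payment formula: PMT = PV × r / (1 − (1 + r)^(−n))
Monthly rate r = 0.054/12 = 0.0045, n = 60 months
Denominator: 1 − (1 + 0.054/12)^(−60) = 0.236158
PMT = $21,000.00 × (0.054/12) / 0.236158
PMT = $400.16 per month

PMT = PV × r / (1-(1+r)^(-n)) = $400.16/month


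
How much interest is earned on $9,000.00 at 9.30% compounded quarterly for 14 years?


Compound interest earned = final amount − principal.
A = P(1 + r/n)^(nt) = $9,000.00 × (1 + 0.093/4)^(4 × 14) = $32,600.23
Interest = A − P = $32,600.23 − $9,000.00 = $23,600.23

Interest = A - P = $23,600.23


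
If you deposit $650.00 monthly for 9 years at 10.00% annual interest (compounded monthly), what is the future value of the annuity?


Future value of an ordinary annuity: FV = PMT × ((1 + r)^n − 1) / r
Monthly rate r = 0.1/12 ≈ 0.00833333, n = 108
FV = $650.00 × ((1 + 0.1/12)^108 − 1) / (0.1/12)
FV = $650.00 × 174.053713
FV = $113,134.91

FV = PMT × ((1+r)^n - 1)/r = $113,134.91


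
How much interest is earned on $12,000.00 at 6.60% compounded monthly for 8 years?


Compound interest earned = final amount − principal.
A = P(1 + r/n)^(nt) = $12,000.00 × (1 + 0.066/12)^(12 × 8) = $20,317.04
Interest = A − P = $20,317.04 − $12,000.00 = $8,317.04

Interest = A - P = $8,317.04


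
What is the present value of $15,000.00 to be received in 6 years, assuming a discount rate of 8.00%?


Present value formula: PV = FV / (1 + r)^t
PV = $15,000.00 / (1 + 0.08)^6
PV = $15,000.00 / 1.5868743
PV = $9,452.54

PV = FV / (1 + r)^t = $9,452.54


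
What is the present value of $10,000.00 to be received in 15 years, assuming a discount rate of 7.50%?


Present value formula: PV = FV / (1 + r)^t
PV = $10,000.00 / (1 + 0.075)^15
PV = $10,000.00 / 2.958877
PV = $3,379.66

PV = FV / (1 + r)^t = $3,379.66


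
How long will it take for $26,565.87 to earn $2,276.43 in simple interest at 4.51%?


Rearrange the simple interest formula for t:
I = P × r × t  ⇒  t = I / (P × r)
t = $2,276.43 / ($26,565.87 × 0.0451)
t = 1.9

t = I/(P×r) = 1.9 years


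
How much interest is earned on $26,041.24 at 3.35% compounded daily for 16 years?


Compound interest earned = final amount − principal.
A = P(1 + r/n)^(nt) = $26,041.24 × (1 + 0.0335/365)^(365 × 16) = $44,507.46
Interest = A − P = $44,507.46 − $26,041.24 = $18,466.22

Interest = A - P = $18,466.22


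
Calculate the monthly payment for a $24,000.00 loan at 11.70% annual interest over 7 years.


Loan payment formula: PMT = PV × r / (1 − (1 + r)^(−n))
Monthly rate r = 0.117/12 = 0.00975, n = 84 months
Denominator: 1 − (1 + 0.117/12)^(−84) = 0.5573753
PMT = $24,000.00 × (0.117/12) / 0.5573753
PMT = $419.82 per month

PMT = PV × r / (1-(1+r)^(-n)) = $419.82/month


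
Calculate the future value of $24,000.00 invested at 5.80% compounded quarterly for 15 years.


Compound interest formula: A = P(1 + r/n)^(nt)
A = $24,000.00 × (1 + 0.058/4)^(4 × 15)
Growth factor: (1 + 0.058/4)^60 = 2.372046
A = $24,000.00 × 2.372046
A = $56,929.10

A = P(1 + r/n)^(nt) = $56,929.10


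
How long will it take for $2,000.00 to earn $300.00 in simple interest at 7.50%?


Rearrange the simple interest formula for t:
I = P × r × t  ⇒  t = I / (P × r)
t = $300.00 / ($2,000.00 × 0.075)
t = 2

t = I/(P×r) = 2 years


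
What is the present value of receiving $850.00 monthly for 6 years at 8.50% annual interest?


Present value of an ordinary annuity: PV = PMT × (1 − (1 + r)^(−n)) / r
Monthly rate r = 0.085/12 ≈ 0.00708333, n = 72
PV = $850.00 × (1 − (1 + 0.085/12)^(−72)) / (0.085/12)
PV = $850.00 × 56.248080
PV = $47,810.87

PV = PMT × (1-(1+r)^(-n))/r = $47,810.87


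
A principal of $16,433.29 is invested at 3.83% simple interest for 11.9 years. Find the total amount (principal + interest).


Total amount formula: A = P(1 + rt) = P + P·r·t
Interest: I = P × r × t = $16,433.29 × 0.0383 × 11.9 = $7,489.80
A = P + I = $16,433.29 + $7,489.80 = $23,923.09

A = P + I = P(1 + rt) = $23,923.09


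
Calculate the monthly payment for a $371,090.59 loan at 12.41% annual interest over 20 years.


Loan payment formula: PMT = PV × r / (1 − (1 + r)^(−n))
Monthly rate r = 0.1241/12 ≈ 0.01034167, n = 240 months
Denominator: 1 − (1 + 0.1241/12)^(−240) = 0.915352
PMT = $371,090.59 × (0.1241/12) / 0.915352
PMT = $4,192.59 per month

PMT = PV × r / (1-(1+r)^(-n)) = $4,192.59/month


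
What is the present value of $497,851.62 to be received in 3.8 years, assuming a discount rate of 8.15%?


Present value formula: PV = FV / (1 + r)^t
PV = $497,851.62 / (1 + 0.0815)^3.8
PV = $497,851.62 / 1.3467928
PV = $369,657.17

PV = FV / (1 + r)^t = $369,657.17


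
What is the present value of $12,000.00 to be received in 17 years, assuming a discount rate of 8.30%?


Present value formula: PV = FV / (1 + r)^t
PV = $12,000.00 / (1 + 0.083)^17
PV = $12,000.00 / 3.878678
PV = $3,093.84

PV = FV / (1 + r)^t = $3,093.84


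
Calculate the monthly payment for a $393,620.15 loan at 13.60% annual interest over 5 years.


Loan payment formula: PMT = PV × r / (1 − (1 + r)^(−n))
Monthly rate r = 0.136/12 ≈ 0.01133333, n = 60 months
Denominator: 1 − (1 + 0.136/12)^(−60) = 0.491442
PMT = $393,620.15 × (0.136/12) / 0.491442
PMT = $9,077.43 per month

PMT = PV × r / (1-(1+r)^(-n)) = $9,077.43/month


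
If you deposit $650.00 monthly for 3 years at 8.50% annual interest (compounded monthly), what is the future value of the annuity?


Future value of an ordinary annuity: FV = PMT × ((1 + r)^n − 1) / r
Monthly rate r = 0.085/12 ≈ 0.00708333, n = 36
FV = $650.00 × ((1 + 0.085/12)^36 − 1) / (0.085/12)
FV = $650.00 × 40.842659
FV = $26,547.73

FV = PMT × ((1+r)^n - 1)/r = $26,547.73


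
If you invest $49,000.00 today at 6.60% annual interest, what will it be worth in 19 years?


Future value formula: FV = PV × (1 + r)^t
FV = $49,000.00 × (1 + 0.066)^19
FV = $49,000.00 × 3.3681148
FV = $165,037.63

FV = PV × (1 + r)^t = $165,037.63


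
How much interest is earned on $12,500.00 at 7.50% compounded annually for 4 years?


Compound interest earned = final amount − principal.
A = P(1 + r/n)^(nt) = $12,500.00 × (1 + 0.075/1)^(1 × 4) = $16,693.36
Interest = A − P = $16,693.36 − $12,500.00 = $4,193.36

Interest = A - P = $4,193.36


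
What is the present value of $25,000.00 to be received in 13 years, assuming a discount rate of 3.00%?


Present value formula: PV = FV / (1 + r)^t
PV = $25,000.00 / (1 + 0.03)^13
PV = $25,000.00 / 1.468534
PV = $17,023.78

PV = FV / (1 + r)^t = $17,023.78


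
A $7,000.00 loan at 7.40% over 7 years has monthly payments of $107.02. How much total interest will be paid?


Total paid over the life of the loan = PMT × n.
Total paid = $107.02 × 84 = $8,989.68
Total interest = total paid − principal = $8,989.68 − $7,000.00 = $1,989.68

Total interest = (PMT × n) - PV = $1,989.68


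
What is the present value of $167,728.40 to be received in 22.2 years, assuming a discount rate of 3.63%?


Present value formula: PV = FV / (1 + r)^t
PV = $167,728.40 / (1 + 0.0363)^22.2
PV = $167,728.40 / 2.2068766
PV = $76,002.62

PV = FV / (1 + r)^t = $76,002.62


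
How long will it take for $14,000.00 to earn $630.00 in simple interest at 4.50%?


Rearrange the simple interest formula for t:
I = P × r × t  ⇒  t = I / (P × r)
t = $630.00 / ($14,000.00 × 0.045)
t = 1

t = I/(P×r) = 1 year


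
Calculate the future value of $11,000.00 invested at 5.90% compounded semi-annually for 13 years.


Compound interest formula: A = P(1 + r/n)^(nt)
A = $11,000.00 × (1 + 0.059/2)^(2 × 13)
Growth factor: (1 + 0.059/2)^26 = 2.1295367
A = $11,000.00 × 2.1295367
A = $23,424.90

A = P(1 + r/n)^(nt) = $23,424.90


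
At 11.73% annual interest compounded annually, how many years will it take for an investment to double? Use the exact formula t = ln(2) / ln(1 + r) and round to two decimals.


Doubling condition: (1 + r)^t = 2
Take ln of both sides: t × ln(1 + r) = ln(2)
t = ln(2) / ln(1 + r)
t = 0.693147 / 0.110915
t = 6.25

t = ln(2) / ln(1 + r) = 6.25 years


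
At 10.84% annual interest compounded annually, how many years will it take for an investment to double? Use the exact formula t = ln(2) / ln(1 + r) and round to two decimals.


Doubling condition: (1 + r)^t = 2
Take ln of both sides: t × ln(1 + r) = ln(2)
t = ln(2) / ln(1 + r)
t = 0.693147 / 0.102918
t = 6.73

t = ln(2) / ln(1 + r) = 6.73 years


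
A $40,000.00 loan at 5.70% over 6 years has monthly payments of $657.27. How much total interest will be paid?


Total paid over the life of the loan = PMT × n.
Total paid = $657.27 × 72 = $47,323.44
Total interest = total paid − principal = $47,323.44 − $40,000.00 = $7,323.44

Total interest = (PMT × n) - PV = $7,323.44


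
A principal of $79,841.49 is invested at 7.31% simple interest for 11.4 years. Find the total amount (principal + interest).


Total amount formula: A = P(1 + rt) = P + P·r·t
Interest: I = P × r × t = $79,841.49 × 0.0731 × 11.4 = $66,535.11
A = P + I = $79,841.49 + $66,535.11 = $146,376.60

A = P + I = P(1 + rt) = $146,376.60


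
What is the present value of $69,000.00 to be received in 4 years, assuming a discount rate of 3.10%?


Present value formula: PV = FV / (1 + r)^t
PV = $69,000.00 / (1 + 0.031)^4
PV = $69,000.00 / 1.1298861
PV = $61,068.10

PV = FV / (1 + r)^t = $61,068.10


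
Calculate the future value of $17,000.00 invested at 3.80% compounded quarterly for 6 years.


Compound interest formula: A = P(1 + r/n)^(nt)
A = $17,000.00 × (1 + 0.038/4)^(4 × 6)
Growth factor: (1 + 0.038/4)^24 = 1.254734
A = $17,000.00 × 1.254734
A = $21,330.48

A = P(1 + r/n)^(nt) = $21,330.48


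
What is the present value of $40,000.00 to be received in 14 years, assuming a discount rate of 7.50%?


Present value formula: PV = FV / (1 + r)^t
PV = $40,000.00 / (1 + 0.075)^14
PV = $40,000.00 / 2.752444
PV = $14,532.54

PV = FV / (1 + r)^t = $14,532.54


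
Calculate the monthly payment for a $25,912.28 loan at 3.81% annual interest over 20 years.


Loan payment formula: PMT = PV × r / (1 − (1 + r)^(−n))
Monthly rate r = 0.0381/12 = 0.003175, n = 240 months
Denominator: 1 − (1 + 0.0381/12)^(−240) = 0.532704
PMT = $25,912.28 × (0.0381/12) / 0.532704
PMT = $154.44 per month

PMT = PV × r / (1-(1+r)^(-n)) = $154.44/month


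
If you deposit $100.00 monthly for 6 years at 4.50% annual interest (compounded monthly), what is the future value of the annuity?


Future value of an ordinary annuity: FV = PMT × ((1 + r)^n − 1) / r
Monthly rate r = 0.045/12 = 0.00375, n = 72
FV = $100.00 × ((1 + 0.045/12)^72 − 1) / (0.045/12)
FV = $100.00 × 82.480827
FV = $8,248.08

FV = PMT × ((1+r)^n - 1)/r = $8,248.08


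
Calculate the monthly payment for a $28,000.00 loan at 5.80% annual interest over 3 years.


Loan payment formula: PMT = PV × r / (1 − (1 + r)^(−n))
Monthly rate r = 0.058/12 ≈ 0.00483333, n = 36 months
Denominator: 1 − (1 + 0.058/12)^(−36) = 0.159351
PMT = $28,000.00 × (0.058/12) / 0.159351
PMT = $849.28 per month

PMT = PV × r / (1-(1+r)^(-n)) = $849.28/month


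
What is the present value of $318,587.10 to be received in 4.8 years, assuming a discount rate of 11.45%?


Present value formula: PV = FV / (1 + r)^t
PV = $318,587.10 / (1 + 0.1145)^4.8
PV = $318,587.10 / 1.6826134
PV = $189,340.64

PV = FV / (1 + r)^t = $189,340.64


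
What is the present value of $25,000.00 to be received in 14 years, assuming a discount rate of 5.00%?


Present value formula: PV = FV / (1 + r)^t
PV = $25,000.00 / (1 + 0.05)^14
PV = $25,000.00 / 1.979932
PV = $12,626.70

PV = FV / (1 + r)^t = $12,626.70


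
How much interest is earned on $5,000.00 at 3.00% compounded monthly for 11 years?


Compound interest earned = final amount − principal.
A = P(1 + r/n)^(nt) = $5,000.00 × (1 + 0.03/12)^(12 × 11) = $6,951.98
Interest = A − P = $6,951.98 − $5,000.00 = $1,951.98

Interest = A - P = $1,951.98


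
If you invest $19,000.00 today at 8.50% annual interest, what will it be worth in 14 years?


Future value formula: FV = PV × (1 + r)^t
FV = $19,000.00 × (1 + 0.085)^14
FV = $19,000.00 × 3.1334036
FV = $59,534.67

FV = PV × (1 + r)^t = $59,534.67


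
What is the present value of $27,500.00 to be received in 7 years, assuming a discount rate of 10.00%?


Present value formula: PV = FV / (1 + r)^t
PV = $27,500.00 / (1 + 0.1)^7
PV = $27,500.00 / 1.948717
PV = $14,111.85

PV = FV / (1 + r)^t = $14,111.85


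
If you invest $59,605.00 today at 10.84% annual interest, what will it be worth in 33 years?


Future value formula: FV = PV × (1 + r)^t
FV = $59,605.00 × (1 + 0.1084)^33
FV = $59,605.00 × 29.85279954
FV = $1,779,376.12

FV = PV × (1 + r)^t = $1,779,376.12


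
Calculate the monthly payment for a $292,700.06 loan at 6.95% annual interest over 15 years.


Loan payment formula: PMT = PV × r / (1 − (1 + r)^(−n))
Monthly rate r = 0.0695/12 ≈ 0.00579167, n = 180 months
Denominator: 1 − (1 + 0.0695/12)^(−180) = 0.646366
PMT = $292,700.06 × (0.0695/12) / 0.646366
PMT = $2,622.70 per month

PMT = PV × r / (1-(1+r)^(-n)) = $2,622.70/month


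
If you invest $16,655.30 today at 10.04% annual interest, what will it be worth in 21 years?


Future value formula: FV = PV × (1 + r)^t
FV = $16,655.30 × (1 + 0.1004)^21
FV = $16,655.30 × 7.456967
FV = $124,198.02

FV = PV × (1 + r)^t = $124,198.02


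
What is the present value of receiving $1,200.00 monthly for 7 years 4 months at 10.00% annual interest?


Present value of an ordinary annuity: PV = PMT × (1 − (1 + r)^(−n)) / r
Monthly rate r = 0.1/12 ≈ 0.00833333, n = 88
PV = $1,200.00 × (1 − (1 + 0.1/12)^(−88)) / (0.1/12)
PV = $1,200.00 × 62.187958
PV = $74,625.55

PV = PMT × (1-(1+r)^(-n))/r = $74,625.55


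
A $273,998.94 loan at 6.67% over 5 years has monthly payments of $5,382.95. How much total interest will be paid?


Total paid over the life of the loan = PMT × n.
Total paid = $5,382.95 × 60 = $322,977.00
Total interest = total paid − principal = $322,977.00 − $273,998.94 = $48,978.06

Total interest = (PMT × n) - PV = $48,978.06


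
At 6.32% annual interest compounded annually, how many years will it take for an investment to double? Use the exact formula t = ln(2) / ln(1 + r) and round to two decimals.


Doubling condition: (1 + r)^t = 2
Take ln of both sides: t × ln(1 + r) = ln(2)
t = ln(2) / ln(1 + r)
t = 0.693147 / 0.061283
t = 11.31

t = ln(2) / ln(1 + r) = 11.31 years


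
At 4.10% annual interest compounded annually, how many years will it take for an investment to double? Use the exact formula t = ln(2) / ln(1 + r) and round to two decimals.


Doubling condition: (1 + r)^t = 2
Take ln of both sides: t × ln(1 + r) = ln(2)
t = ln(2) / ln(1 + r)
t = 0.693147 / 0.040182
t = 17.25

t = ln(2) / ln(1 + r) = 17.25 years


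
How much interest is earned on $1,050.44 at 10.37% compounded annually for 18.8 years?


Compound interest earned = final amount − principal.
A = P(1 + r/n)^(nt) = $1,050.44 × (1 + 0.1037/1)^(1 × 18.8) = $6,713.84
Interest = A − P = $6,713.84 − $1,050.44 = $5,663.40

Interest = A - P = $5,663.40


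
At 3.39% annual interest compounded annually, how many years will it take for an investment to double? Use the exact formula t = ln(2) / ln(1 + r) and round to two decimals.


Doubling condition: (1 + r)^t = 2
Take ln of both sides: t × ln(1 + r) = ln(2)
t = ln(2) / ln(1 + r)
t = 0.693147 / 0.033338
t = 20.79

t = ln(2) / ln(1 + r) = 20.79 years


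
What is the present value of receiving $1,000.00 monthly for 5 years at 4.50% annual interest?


Present value of an ordinary annuity: PV = PMT × (1 − (1 + r)^(−n)) / r
Monthly rate r = 0.045/12 = 0.00375, n = 60
PV = $1,000.00 × (1 − (1 + 0.045/12)^(−60)) / (0.045/12)
PV = $1,000.00 × 53.639380
PV = $53,639.38

PV = PMT × (1-(1+r)^(-n))/r = $53,639.38


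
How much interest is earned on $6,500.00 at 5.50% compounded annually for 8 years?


Compound interest earned = final amount − principal.
A = P(1 + r/n)^(nt) = $6,500.00 × (1 + 0.055/1)^(1 × 8) = $9,975.46
Interest = A − P = $9,975.46 − $6,500.00 = $3,475.46

Interest = A - P = $3,475.46


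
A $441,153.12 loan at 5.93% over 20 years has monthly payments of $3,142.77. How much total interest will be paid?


Total paid over the life of the loan = PMT × n.
Total paid = $3,142.77 × 240 = $754,264.80
Total interest = total paid − principal = $754,264.80 − $441,153.12 = $313,111.68

Total interest = (PMT × n) - PV = $313,111.68


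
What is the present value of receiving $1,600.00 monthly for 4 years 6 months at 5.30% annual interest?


Present value of an ordinary annuity: PV = PMT × (1 − (1 + r)^(−n)) / r
Monthly rate r = 0.053/12 ≈ 0.00441667, n = 54
PV = $1,600.00 × (1 − (1 + 0.053/12)^(−54)) / (0.053/12)
PV = $1,600.00 × 47.949621
PV = $76,719.39

PV = PMT × (1-(1+r)^(-n))/r = $76,719.39


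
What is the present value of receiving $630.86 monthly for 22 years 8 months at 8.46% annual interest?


Present value of an ordinary annuity: PV = PMT × (1 − (1 + r)^(−n)) / r
Monthly rate r = 0.0846/12 = 0.00705, n = 272
PV = $630.86 × (1 − (1 + 0.0846/12)^(−272)) / (0.0846/12)
PV = $630.86 × 120.857971
PV = $76,244.46

PV = PMT × (1-(1+r)^(-n))/r = $76,244.46


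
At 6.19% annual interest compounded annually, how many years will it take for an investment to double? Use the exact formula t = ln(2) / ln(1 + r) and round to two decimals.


Doubling condition: (1 + r)^t = 2
Take ln of both sides: t × ln(1 + r) = ln(2)
t = ln(2) / ln(1 + r)
t = 0.693147 / 0.060060
t = 11.54

t = ln(2) / ln(1 + r) = 11.54 years


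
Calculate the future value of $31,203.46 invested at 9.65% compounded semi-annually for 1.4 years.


Compound interest formula: A = P(1 + r/n)^(nt)
A = $31,203.46 × (1 + 0.0965/2)^(2 × 1.4)
Growth factor: (1 + 0.0965/2)^2.8 = 1.141042
A = $31,203.46 × 1.141042
A = $35,604.46

A = P(1 + r/n)^(nt) = $35,604.46


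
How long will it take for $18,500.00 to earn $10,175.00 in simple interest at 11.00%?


Rearrange the simple interest formula for t:
I = P × r × t  ⇒  t = I / (P × r)
t = $10,175.00 / ($18,500.00 × 0.11)
t = 5

t = I/(P×r) = 5 years


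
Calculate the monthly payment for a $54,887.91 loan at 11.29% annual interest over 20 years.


Loan payment formula: PMT = PV × r / (1 − (1 + r)^(−n))
Monthly rate r = 0.1129/12 ≈ 0.00940833, n = 240 months
Denominator: 1 − (1 + 0.1129/12)^(−240) = 0.894331
PMT = $54,887.91 × (0.1129/12) / 0.894331
PMT = $577.42 per month

PMT = PV × r / (1-(1+r)^(-n)) = $577.42/month


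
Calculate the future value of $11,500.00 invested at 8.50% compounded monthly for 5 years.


Compound interest formula: A = P(1 + r/n)^(nt)
A = $11,500.00 × (1 + 0.085/12)^(12 × 5)
Growth factor: (1 + 0.085/12)^60 = 1.527301
A = $11,500.00 × 1.527301
A = $17,563.96

A = P(1 + r/n)^(nt) = $17,563.96


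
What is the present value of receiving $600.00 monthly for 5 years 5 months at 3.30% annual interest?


Present value of an ordinary annuity: PV = PMT × (1 − (1 + r)^(−n)) / r
Monthly rate r = 0.033/12 = 0.00275, n = 65
PV = $600.00 × (1 − (1 + 0.033/12)^(−65)) / (0.033/12)
PV = $600.00 × 59.447218
PV = $35,668.33

PV = PMT × (1-(1+r)^(-n))/r = $35,668.33


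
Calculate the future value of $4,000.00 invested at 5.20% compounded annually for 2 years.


Compound interest formula: A = P(1 + r/n)^(nt)
A = $4,000.00 × (1 + 0.052/1)^(1 × 2)
Growth factor: (1 + 0.052/1)^2 = 1.106704
A = $4,000.00 × 1.106704
A = $4,426.82

A = P(1 + r/n)^(nt) = $4,426.82


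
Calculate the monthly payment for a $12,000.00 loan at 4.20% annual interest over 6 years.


Loan payment formula: PMT = PV × r / (1 − (1 + r)^(−n))
Monthly rate r = 0.042/12 = 0.0035, n = 72 months
Denominator: 1 − (1 + 0.042/12)^(−72) = 0.222413
PMT = $12,000.00 × (0.042/12) / 0.222413
PMT = $188.84 per month

PMT = PV × r / (1-(1+r)^(-n)) = $188.84/month


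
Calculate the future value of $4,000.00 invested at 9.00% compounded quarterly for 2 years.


Compound interest formula: A = P(1 + r/n)^(nt)
A = $4,000.00 × (1 + 0.09/4)^(4 × 2)
Growth factor: (1 + 0.09/4)^8 = 1.194831
A = $4,000.00 × 1.194831
A = $4,779.32

A = P(1 + r/n)^(nt) = $4,779.32


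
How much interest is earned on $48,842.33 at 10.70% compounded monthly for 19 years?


Compound interest earned = final amount − principal.
A = P(1 + r/n)^(nt) = $48,842.33 × (1 + 0.107/12)^(12 × 19) = $369,661.26
Interest = A − P = $369,661.26 − $48,842.33 = $320,818.93

Interest = A - P = $320,818.93


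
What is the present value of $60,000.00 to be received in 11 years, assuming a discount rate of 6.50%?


Present value formula: PV = FV / (1 + r)^t
PV = $60,000.00 / (1 + 0.065)^11
PV = $60,000.00 / 1.9991514
PV = $30,012.73

PV = FV / (1 + r)^t = $30,012.73


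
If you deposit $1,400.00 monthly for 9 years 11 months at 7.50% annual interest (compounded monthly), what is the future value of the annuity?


Future value of an ordinary annuity: FV = PMT × ((1 + r)^n − 1) / r
Monthly rate r = 0.075/12 = 0.00625, n = 119
FV = $1,400.00 × ((1 + 0.075/12)^119 − 1) / (0.075/12)
FV = $1,400.00 × 175.831396
FV = $246,163.95

FV = PMT × ((1+r)^n - 1)/r = $246,163.95


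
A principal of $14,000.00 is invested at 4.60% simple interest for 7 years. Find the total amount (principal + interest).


Total amount formula: A = P(1 + rt) = P + P·r·t
Interest: I = P × r × t = $14,000.00 × 0.046 × 7 = $4,508.00
A = P + I = $14,000.00 + $4,508.00 = $18,508.00

A = P + I = P(1 + rt) = $18,508.00


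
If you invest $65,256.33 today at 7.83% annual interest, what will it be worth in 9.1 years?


Future value formula: FV = PV × (1 + r)^t
FV = $65,256.33 × (1 + 0.0783)^9.1
FV = $65,256.33 × 1.9857767
FV = $129,584.50

FV = PV × (1 + r)^t = $129,584.50


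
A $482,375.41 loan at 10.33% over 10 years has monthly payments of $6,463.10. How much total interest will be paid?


Total paid over the life of the loan = PMT × n.
Total paid = $6,463.10 × 120 = $775,572.00
Total interest = total paid − principal = $775,572.00 − $482,375.41 = $293,196.59

Total interest = (PMT × n) - PV = $293,196.59


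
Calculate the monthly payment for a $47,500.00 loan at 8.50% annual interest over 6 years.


Loan payment formula: PMT = PV × r / (1 − (1 + r)^(−n))
Monthly rate r = 0.085/12 ≈ 0.00708333, n = 72 months
Denominator: 1 − (1 + 0.085/12)^(−72) = 0.398424
PMT = $47,500.00 × (0.085/12) / 0.398424
PMT = $844.47 per month

PMT = PV × r / (1-(1+r)^(-n)) = $844.47/month


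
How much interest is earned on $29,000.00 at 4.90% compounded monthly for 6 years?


Compound interest earned = final amount − principal.
A = P(1 + r/n)^(nt) = $29,000.00 × (1 + 0.049/12)^(12 × 6) = $38,888.45
Interest = A − P = $38,888.45 − $29,000.00 = $9,888.45

Interest = A - P = $9,888.45


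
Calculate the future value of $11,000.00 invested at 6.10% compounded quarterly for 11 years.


Compound interest formula: A = P(1 + r/n)^(nt)
A = $11,000.00 × (1 + 0.061/4)^(4 × 11)
Growth factor: (1 + 0.061/4)^44 = 1.946310
A = $11,000.00 × 1.946310
A = $21,409.41

A = P(1 + r/n)^(nt) = $21,409.41


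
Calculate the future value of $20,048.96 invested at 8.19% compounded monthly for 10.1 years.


Compound interest formula: A = P(1 + r/n)^(nt)
A = $20,048.96 × (1 + 0.0819/12)^(12 × 10.1)
Growth factor: (1 + 0.0819/12)^121.2 = 2.2804664
A = $20,048.96 × 2.2804664
A = $45,720.98

A = P(1 + r/n)^(nt) = $45,720.98


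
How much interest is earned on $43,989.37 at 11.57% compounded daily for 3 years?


Compound interest earned = final amount − principal.
A = P(1 + r/n)^(nt) = $43,989.37 × (1 + 0.1157/365)^(365 × 3) = $62,239.70
Interest = A − P = $62,239.70 − $43,989.37 = $18,250.33

Interest = A - P = $18,250.33


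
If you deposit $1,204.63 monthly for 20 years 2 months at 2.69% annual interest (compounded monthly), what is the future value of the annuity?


Future value of an ordinary annuity: FV = PMT × ((1 + r)^n − 1) / r
Monthly rate r = 0.0269/12 ≈ 0.00224167, n = 242
FV = $1,204.63 × ((1 + 0.0269/12)^242 − 1) / (0.0269/12)
FV = $1,204.63 × 320.845860
FV = $386,500.55

FV = PMT × ((1+r)^n - 1)/r = $386,500.55


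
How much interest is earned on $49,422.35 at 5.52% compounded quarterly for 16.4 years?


Compound interest earned = final amount − principal.
A = P(1 + r/n)^(nt) = $49,422.35 × (1 + 0.0552/4)^(4 × 16.4) = $121,448.85
Interest = A − P = $121,448.85 − $49,422.35 = $72,026.50

Interest = A - P = $72,026.50


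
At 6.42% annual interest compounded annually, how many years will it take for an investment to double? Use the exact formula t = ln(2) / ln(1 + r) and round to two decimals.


Doubling condition: (1 + r)^t = 2
Take ln of both sides: t × ln(1 + r) = ln(2)
t = ln(2) / ln(1 + r)
t = 0.693147 / 0.062223
t = 11.14

t = ln(2) / ln(1 + r) = 11.14 years
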